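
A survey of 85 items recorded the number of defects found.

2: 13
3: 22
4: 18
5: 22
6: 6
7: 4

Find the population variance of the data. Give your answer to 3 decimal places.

1.835

Values: 2, 3, 4, 5, 6, 7
n = 85, Σfx = 338, mean = 3.9765
Σfx² = 1500
Σf(x − x̄)² = Σfx² − (Σfx)²/n = 1500 − 338²/85 = 155.9529
Population variance = 155.9529 / 85 = 1.8347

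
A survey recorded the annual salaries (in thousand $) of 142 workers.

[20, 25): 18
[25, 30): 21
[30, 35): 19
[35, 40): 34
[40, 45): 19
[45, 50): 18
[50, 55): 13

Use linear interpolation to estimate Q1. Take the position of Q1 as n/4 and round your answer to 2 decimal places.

Cumulative frequencies: 18, 39, 58, 92, 111, 129, 142
n = 142; position = n/4 = 35.5.
This falls in the class [25, 30): L = 25, F = 18, f = 21, h = 5.
Lower quartile ≈ 25 + ((35.5 − 18) / 21) × 5 = 29.1667

29.17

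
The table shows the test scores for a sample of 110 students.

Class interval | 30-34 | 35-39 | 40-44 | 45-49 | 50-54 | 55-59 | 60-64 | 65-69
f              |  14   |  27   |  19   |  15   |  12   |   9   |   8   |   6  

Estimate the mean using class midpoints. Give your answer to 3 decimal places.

45.318

Midpoints: 32, 37, 42, 47, 52, 57, 62, 67
Σfm = 14×32 + 27×37 + 19×42 + 15×47 + 12×52 + 9×57 + 8×62 + 6×67 = 4985
n = Σf = 110
Mean = 4985 / 110 = 45.3182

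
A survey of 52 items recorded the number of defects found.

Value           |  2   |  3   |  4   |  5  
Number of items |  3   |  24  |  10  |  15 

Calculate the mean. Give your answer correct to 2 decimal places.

Values: 2, 3, 4, 5
Σfx = 3×2 + 24×3 + 10×4 + 15×5 = 193
n = Σf = 52
Mean = 193 / 52 = 3.7115

3.71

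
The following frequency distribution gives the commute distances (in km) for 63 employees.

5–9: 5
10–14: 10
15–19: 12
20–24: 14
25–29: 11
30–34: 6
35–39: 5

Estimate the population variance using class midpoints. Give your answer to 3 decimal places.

69.728

Midpoints: 7, 12, 17, 22, 27, 32, 37
n = 63, Σfm = 1341, mean = 21.2857
Σfm² = 32937
Σf(m − x̄)² = Σfm² − (Σfm)²/n = 32937 − 1341²/63 = 4392.8571
Population variance = 4392.8571 / 63 = 69.7279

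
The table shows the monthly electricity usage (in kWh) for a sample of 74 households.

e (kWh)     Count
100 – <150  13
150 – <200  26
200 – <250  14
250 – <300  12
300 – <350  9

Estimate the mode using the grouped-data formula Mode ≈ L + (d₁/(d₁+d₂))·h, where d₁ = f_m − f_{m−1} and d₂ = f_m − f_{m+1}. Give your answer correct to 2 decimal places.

Modal class: 150 – <200 (highest frequency 26).
d₁ = 26 − 13 = 13, d₂ = 26 − 14 = 12
Mode ≈ 150 + (13/(13+12)) × 50 = 150 + 26.0000 = 176.0000

176.00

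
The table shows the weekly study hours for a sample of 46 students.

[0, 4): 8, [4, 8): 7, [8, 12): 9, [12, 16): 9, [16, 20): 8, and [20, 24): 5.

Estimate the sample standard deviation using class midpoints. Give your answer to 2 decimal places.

Midpoints: 2, 6, 10, 14, 18, 22
n = 46, Σfm = 528, mean = 11.4783
Σfm² = 7960
Σf(m − x̄)² = Σfm² − (Σfm)²/n = 7960 − 528²/46 = 1899.4783
Sample variance = 1899.4783 / 45 = 42.2106
Standard deviation = √42.2106 = 6.4970

6.50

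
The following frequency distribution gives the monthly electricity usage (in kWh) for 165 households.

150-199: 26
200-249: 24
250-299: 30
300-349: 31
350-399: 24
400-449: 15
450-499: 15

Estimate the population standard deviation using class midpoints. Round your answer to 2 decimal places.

92.06

Midpoints: 174.5, 224.5, 274.5, 324.5, 374.5, 424.5, 474.5
n = 165, Σfm = 50692.5, mean = 307.2273
Σfm² = 16972391.25
Σf(m − x̄)² = Σfm² − (Σfm)²/n = 16972391.25 − 50692.5²/165 = 1398272.7273
Population variance = 1398272.7273 / 165 = 8474.3802
Standard deviation = √8474.3802 = 92.0564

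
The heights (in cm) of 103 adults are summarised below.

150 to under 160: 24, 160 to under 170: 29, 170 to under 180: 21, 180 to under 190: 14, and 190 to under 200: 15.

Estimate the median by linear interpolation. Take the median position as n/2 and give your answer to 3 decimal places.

Cumulative frequencies: 24, 53, 74, 88, 103
n = 103; position = n/2 = 51.5.
This falls in the class 160 to under 170: L = 160, F = 24, f = 29, h = 10.
Median ≈ 160 + ((51.5 − 24) / 29) × 10 = 169.4828

169.483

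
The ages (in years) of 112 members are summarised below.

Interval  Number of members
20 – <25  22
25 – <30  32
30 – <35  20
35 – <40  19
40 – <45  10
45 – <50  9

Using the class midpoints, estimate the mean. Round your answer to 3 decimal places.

Midpoints: 22.5, 27.5, 32.5, 37.5, 42.5, 47.5
Σfm = 22×22.5 + 32×27.5 + 20×32.5 + 19×37.5 + 10×42.5 + 9×47.5 = 3590
n = Σf = 112
Mean = 3590 / 112 = 32.0536

32.054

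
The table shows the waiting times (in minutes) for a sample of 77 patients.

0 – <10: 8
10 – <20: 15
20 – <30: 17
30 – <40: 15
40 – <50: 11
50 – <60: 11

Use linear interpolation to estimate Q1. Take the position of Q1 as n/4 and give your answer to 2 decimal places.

Cumulative frequencies: 8, 23, 40, 55, 66, 77
n = 77; position = n/4 = 19.25.
This falls in the class 10 – <20: L = 10, F = 8, f = 15, h = 10.
Lower quartile ≈ 10 + ((19.25 − 8) / 15) × 10 = 17.5000

17.50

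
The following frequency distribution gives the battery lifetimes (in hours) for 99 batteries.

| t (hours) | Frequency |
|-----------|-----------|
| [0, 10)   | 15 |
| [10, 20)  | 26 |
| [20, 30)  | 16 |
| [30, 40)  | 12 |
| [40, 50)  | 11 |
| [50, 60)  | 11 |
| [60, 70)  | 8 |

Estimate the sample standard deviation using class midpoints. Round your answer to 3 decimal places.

18.907

Midpoints: 5, 15, 25, 35, 45, 55, 65
n = 99, Σfm = 2905, mean = 29.3434
Σfm² = 120275
Σf(m − x̄)² = Σfm² − (Σfm)²/n = 120275 − 2905²/99 = 35032.3232
Sample variance = 35032.3232 / 98 = 357.4727
Standard deviation = √357.4727 = 18.9069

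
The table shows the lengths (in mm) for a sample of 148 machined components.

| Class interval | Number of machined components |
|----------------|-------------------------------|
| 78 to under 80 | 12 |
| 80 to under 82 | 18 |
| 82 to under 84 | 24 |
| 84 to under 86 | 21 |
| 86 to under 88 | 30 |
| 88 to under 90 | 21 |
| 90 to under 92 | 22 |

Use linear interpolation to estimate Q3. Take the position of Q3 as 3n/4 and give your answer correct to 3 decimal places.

88.571

Cumulative frequencies: 12, 30, 54, 75, 105, 126, 148
n = 148; position = 3n/4 = 111.
This falls in the class 88 to under 90: L = 88, F = 105, f = 21, h = 2.
Upper quartile ≈ 88 + ((111 − 105) / 21) × 2 = 88.5714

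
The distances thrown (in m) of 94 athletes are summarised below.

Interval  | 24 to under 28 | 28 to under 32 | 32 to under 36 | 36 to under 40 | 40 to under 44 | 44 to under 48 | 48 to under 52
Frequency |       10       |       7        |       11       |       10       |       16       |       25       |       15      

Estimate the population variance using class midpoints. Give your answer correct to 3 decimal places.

59.002

Midpoints: 26, 30, 34, 38, 42, 46, 50
n = 94, Σfm = 3796, mean = 40.3830
Σfm² = 158840
Σf(m − x̄)² = Σfm² − (Σfm)²/n = 158840 − 3796²/94 = 5546.2128
Population variance = 5546.2128 / 94 = 59.0023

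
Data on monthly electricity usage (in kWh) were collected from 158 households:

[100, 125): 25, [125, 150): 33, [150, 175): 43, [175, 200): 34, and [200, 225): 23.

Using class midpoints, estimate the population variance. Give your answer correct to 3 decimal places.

Midpoints: 112.5, 137.5, 162.5, 187.5, 212.5
n = 158, Σfm = 25600, mean = 162.0253
Σfm² = 4309687.5
Σf(m − x̄)² = Σfm² − (Σfm)²/n = 4309687.5 − 25600²/158 = 161839.3987
Population variance = 161839.3987 / 158 = 1024.3000

1024.300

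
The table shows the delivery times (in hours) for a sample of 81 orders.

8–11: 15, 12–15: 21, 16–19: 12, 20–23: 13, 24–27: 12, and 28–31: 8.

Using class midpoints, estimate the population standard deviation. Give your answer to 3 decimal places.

6.483

Midpoints: 9.5, 13.5, 17.5, 21.5, 25.5, 29.5
n = 81, Σfm = 1457.5, mean = 17.9938
Σfm² = 29630.25
Σf(m − x̄)² = Σfm² − (Σfm)²/n = 29630.25 − 1457.5²/81 = 3404.2469
Population variance = 3404.2469 / 81 = 42.0277
Standard deviation = √42.0277 = 6.4829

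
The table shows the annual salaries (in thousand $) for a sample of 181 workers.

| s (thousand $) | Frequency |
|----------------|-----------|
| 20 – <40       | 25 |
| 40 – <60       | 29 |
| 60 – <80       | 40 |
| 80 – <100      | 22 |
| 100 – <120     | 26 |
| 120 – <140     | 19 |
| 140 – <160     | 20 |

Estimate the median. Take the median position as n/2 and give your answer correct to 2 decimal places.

78.25

Cumulative frequencies: 25, 54, 94, 116, 142, 161, 181
n = 181; position = n/2 = 90.5.
This falls in the class 60 – <80: L = 60, F = 54, f = 40, h = 20.
Median ≈ 60 + ((90.5 − 54) / 40) × 20 = 78.2500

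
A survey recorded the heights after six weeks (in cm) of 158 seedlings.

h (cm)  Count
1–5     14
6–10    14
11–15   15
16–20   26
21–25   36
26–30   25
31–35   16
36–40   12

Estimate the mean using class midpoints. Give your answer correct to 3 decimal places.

Midpoints: 3, 8, 13, 18, 23, 28, 33, 38
Σfm = 14×3 + 14×8 + 15×13 + 26×18 + 36×23 + 25×28 + 16×33 + 12×38 = 3329
n = Σf = 158
Mean = 3329 / 158 = 21.0696

21.070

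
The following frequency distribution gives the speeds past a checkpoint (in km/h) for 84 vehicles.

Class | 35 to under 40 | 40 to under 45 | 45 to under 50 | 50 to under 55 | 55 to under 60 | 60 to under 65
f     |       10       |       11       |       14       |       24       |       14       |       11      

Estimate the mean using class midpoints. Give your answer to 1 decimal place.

50.7

Midpoints: 37.5, 42.5, 47.5, 52.5, 57.5, 62.5
Σfm = 10×37.5 + 11×42.5 + 14×47.5 + 24×52.5 + 14×57.5 + 11×62.5 = 4260
n = Σf = 84
Mean = 4260 / 84 = 50.7143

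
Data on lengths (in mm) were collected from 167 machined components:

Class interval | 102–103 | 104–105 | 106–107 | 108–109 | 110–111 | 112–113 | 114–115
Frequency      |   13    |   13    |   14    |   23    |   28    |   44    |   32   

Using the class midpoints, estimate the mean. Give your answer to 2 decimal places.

Midpoints: 102.5, 104.5, 106.5, 108.5, 110.5, 112.5, 114.5
Σfm = 13×102.5 + 13×104.5 + 14×106.5 + 23×108.5 + 28×110.5 + 44×112.5 + 32×114.5 = 18385.5
n = Σf = 167
Mean = 18385.5 / 167 = 110.0928

110.09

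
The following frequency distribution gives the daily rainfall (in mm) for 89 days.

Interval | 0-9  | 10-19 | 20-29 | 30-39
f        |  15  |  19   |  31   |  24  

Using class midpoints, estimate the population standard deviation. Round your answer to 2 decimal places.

10.38

Midpoints: 4.5, 14.5, 24.5, 34.5
n = 89, Σfm = 1930.5, mean = 21.6910
Σfm² = 51472.25
Σf(m − x̄)² = Σfm² − (Σfm)²/n = 51472.25 − 1930.5²/89 = 9597.7528
Population variance = 9597.7528 / 89 = 107.8399
Standard deviation = √107.8399 = 10.3846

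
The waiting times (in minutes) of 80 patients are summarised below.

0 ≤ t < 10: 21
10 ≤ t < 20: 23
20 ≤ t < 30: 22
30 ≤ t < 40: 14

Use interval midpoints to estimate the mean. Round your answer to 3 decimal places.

Midpoints: 5, 15, 25, 35
Σfm = 21×5 + 23×15 + 22×25 + 14×35 = 1490
n = Σf = 80
Mean = 1490 / 80 = 18.6250

18.625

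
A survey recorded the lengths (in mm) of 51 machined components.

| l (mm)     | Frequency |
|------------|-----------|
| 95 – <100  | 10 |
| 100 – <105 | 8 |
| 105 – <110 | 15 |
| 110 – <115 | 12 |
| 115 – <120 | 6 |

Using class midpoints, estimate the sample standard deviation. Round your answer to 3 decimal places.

Midpoints: 97.5, 102.5, 107.5, 112.5, 117.5
n = 51, Σfm = 5462.5, mean = 107.1078
Σfm² = 587168.75
Σf(m − x̄)² = Σfm² − (Σfm)²/n = 587168.75 − 5462.5²/51 = 2092.1569
Sample variance = 2092.1569 / 50 = 41.8431
Standard deviation = √41.8431 = 6.4686

6.469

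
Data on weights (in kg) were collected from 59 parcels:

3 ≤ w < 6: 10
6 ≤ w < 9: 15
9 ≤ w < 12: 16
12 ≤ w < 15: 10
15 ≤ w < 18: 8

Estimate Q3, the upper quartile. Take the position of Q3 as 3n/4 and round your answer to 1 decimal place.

Cumulative frequencies: 10, 25, 41, 51, 59
n = 59; position = 3n/4 = 44.25.
This falls in the class 12 ≤ w < 15: L = 12, F = 41, f = 10, h = 3.
Upper quartile ≈ 12 + ((44.25 − 41) / 10) × 3 = 12.9750

13.0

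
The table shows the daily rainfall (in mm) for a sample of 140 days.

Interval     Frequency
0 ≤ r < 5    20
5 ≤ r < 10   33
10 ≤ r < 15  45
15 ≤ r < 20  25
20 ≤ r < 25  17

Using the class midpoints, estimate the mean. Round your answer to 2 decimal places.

Midpoints: 2.5, 7.5, 12.5, 17.5, 22.5
Σfm = 20×2.5 + 33×7.5 + 45×12.5 + 25×17.5 + 17×22.5 = 1680
n = Σf = 140
Mean = 1680 / 140 = 12.0000

12.00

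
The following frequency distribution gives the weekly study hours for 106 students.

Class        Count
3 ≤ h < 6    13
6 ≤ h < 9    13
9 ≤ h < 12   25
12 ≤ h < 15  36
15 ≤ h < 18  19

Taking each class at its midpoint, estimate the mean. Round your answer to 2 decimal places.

Midpoints: 4.5, 7.5, 10.5, 13.5, 16.5
Σfm = 13×4.5 + 13×7.5 + 25×10.5 + 36×13.5 + 19×16.5 = 1218
n = Σf = 106
Mean = 1218 / 106 = 11.4906

11.49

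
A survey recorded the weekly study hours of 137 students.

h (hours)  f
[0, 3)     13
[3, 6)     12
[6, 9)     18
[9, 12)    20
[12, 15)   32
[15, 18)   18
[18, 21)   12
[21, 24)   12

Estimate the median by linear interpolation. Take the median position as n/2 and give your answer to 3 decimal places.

12.516

Cumulative frequencies: 13, 25, 43, 63, 95, 113, 125, 137
n = 137; position = n/2 = 68.5.
This falls in the class [12, 15): L = 12, F = 63, f = 32, h = 3.
Median ≈ 12 + ((68.5 − 63) / 32) × 3 = 12.5156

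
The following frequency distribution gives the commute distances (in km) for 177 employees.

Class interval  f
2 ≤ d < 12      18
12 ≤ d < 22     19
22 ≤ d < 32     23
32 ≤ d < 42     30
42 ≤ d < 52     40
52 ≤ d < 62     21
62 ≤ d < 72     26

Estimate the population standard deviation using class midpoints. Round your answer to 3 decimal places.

Midpoints: 7, 17, 27, 37, 47, 57, 67
n = 177, Σfm = 6999, mean = 39.5424
Σfm² = 337513
Σf(m − x̄)² = Σfm² − (Σfm)²/n = 337513 − 6999²/177 = 60755.9322
Population variance = 60755.9322 / 177 = 343.2539
Standard deviation = √343.2539 = 18.5271

18.527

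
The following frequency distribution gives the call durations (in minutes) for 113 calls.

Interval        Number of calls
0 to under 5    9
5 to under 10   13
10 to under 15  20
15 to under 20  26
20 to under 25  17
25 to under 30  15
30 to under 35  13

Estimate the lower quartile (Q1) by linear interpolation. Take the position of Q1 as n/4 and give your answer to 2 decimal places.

11.56

Cumulative frequencies: 9, 22, 42, 68, 85, 100, 113
n = 113; position = n/4 = 28.25.
This falls in the class 10 to under 15: L = 10, F = 22, f = 20, h = 5.
Lower quartile ≈ 10 + ((28.25 − 22) / 20) × 5 = 11.5625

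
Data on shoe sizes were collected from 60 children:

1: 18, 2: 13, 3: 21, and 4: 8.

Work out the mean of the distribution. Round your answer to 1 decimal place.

Values: 1, 2, 3, 4
Σfx = 18×1 + 13×2 + 21×3 + 8×4 = 139
n = Σf = 60
Mean = 139 / 60 = 2.3167

2.3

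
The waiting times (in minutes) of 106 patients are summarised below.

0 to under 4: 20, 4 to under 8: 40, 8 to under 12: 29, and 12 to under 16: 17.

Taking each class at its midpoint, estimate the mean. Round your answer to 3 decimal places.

Midpoints: 2, 6, 10, 14
Σfm = 20×2 + 40×6 + 29×10 + 17×14 = 808
n = Σf = 106
Mean = 808 / 106 = 7.6226

7.623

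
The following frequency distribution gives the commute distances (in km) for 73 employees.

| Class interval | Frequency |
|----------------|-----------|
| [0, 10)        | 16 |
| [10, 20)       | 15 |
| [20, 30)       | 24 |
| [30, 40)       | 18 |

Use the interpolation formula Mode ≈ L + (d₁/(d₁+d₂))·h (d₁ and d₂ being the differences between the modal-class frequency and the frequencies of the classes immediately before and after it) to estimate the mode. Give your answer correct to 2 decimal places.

26.00

Modal class: [20, 30) (highest frequency 24).
d₁ = 24 − 15 = 9, d₂ = 24 − 18 = 6
Mode ≈ 20 + (9/(9+6)) × 10 = 20 + 6.0000 = 26.0000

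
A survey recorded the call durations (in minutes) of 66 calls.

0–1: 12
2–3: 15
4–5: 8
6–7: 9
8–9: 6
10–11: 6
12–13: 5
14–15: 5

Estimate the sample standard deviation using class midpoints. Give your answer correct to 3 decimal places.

4.467

Midpoints: 0.5, 2.5, 4.5, 6.5, 8.5, 10.5, 12.5, 14.5
n = 66, Σfm = 387, mean = 5.8636
Σfm² = 3566.5
Σf(m − x̄)² = Σfm² − (Σfm)²/n = 3566.5 − 387²/66 = 1297.2727
Sample variance = 1297.2727 / 65 = 19.9580
Standard deviation = √19.9580 = 4.4674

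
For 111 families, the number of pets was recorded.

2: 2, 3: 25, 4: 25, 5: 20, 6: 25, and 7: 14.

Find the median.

5

Cumulative frequencies: 2, 27, 52, 72, 97, 111
n = 111, so the median is the value in position (n+1)/2 = 56.
Position 56 falls at value 5.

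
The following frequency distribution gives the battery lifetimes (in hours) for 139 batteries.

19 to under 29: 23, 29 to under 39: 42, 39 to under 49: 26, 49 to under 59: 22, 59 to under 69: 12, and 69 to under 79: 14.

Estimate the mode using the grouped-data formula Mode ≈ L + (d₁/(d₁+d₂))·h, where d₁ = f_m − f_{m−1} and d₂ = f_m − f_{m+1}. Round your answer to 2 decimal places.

34.43

Modal class: 29 to under 39 (highest frequency 42).
d₁ = 42 − 23 = 19, d₂ = 42 − 26 = 16
Mode ≈ 29 + (19/(19+16)) × 10 = 29 + 5.4286 = 34.4286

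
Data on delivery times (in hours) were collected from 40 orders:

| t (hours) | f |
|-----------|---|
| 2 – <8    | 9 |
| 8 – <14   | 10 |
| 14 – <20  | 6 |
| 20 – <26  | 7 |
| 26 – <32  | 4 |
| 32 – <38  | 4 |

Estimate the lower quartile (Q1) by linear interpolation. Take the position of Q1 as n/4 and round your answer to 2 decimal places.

Cumulative frequencies: 9, 19, 25, 32, 36, 40
n = 40; position = n/4 = 10.
This falls in the class 8 – <14: L = 8, F = 9, f = 10, h = 6.
Lower quartile ≈ 8 + ((10 − 9) / 10) × 6 = 8.6000

8.60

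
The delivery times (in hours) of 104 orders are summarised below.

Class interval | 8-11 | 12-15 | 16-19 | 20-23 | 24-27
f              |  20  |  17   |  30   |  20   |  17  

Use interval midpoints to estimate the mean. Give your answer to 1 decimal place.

17.4

Midpoints: 9.5, 13.5, 17.5, 21.5, 25.5
Σfm = 20×9.5 + 17×13.5 + 30×17.5 + 20×21.5 + 17×25.5 = 1808
n = Σf = 104
Mean = 1808 / 104 = 17.3846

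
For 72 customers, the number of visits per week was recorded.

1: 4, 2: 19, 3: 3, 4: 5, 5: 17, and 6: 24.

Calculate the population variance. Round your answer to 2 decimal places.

3.14

Values: 1, 2, 3, 4, 5, 6
n = 72, Σfx = 300, mean = 4.1667
Σfx² = 1476
Σf(x − x̄)² = Σfx² − (Σfx)²/n = 1476 − 300²/72 = 226.0000
Population variance = 226.0000 / 72 = 3.1389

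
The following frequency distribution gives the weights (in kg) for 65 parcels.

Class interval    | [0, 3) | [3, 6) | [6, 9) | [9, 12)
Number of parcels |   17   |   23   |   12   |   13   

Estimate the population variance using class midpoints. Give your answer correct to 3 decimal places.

10.276

Midpoints: 1.5, 4.5, 7.5, 10.5
n = 65, Σfm = 355.5, mean = 5.4692
Σfm² = 2612.25
Σf(m − x̄)² = Σfm² − (Σfm)²/n = 2612.25 − 355.5²/65 = 667.9385
Population variance = 667.9385 / 65 = 10.2760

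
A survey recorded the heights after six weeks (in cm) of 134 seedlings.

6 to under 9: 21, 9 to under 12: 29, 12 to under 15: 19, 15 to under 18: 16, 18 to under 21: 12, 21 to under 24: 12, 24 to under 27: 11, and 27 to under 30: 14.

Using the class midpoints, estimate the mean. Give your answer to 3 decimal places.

Midpoints: 7.5, 10.5, 13.5, 16.5, 19.5, 22.5, 25.5, 28.5
Σfm = 21×7.5 + 29×10.5 + 19×13.5 + 16×16.5 + 12×19.5 + 12×22.5 + 11×25.5 + 14×28.5 = 2166
n = Σf = 134
Mean = 2166 / 134 = 16.1642

16.164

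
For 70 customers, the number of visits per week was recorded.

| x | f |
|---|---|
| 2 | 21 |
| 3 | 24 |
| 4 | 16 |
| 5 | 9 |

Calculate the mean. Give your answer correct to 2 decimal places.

Values: 2, 3, 4, 5
Σfx = 21×2 + 24×3 + 16×4 + 9×5 = 223
n = Σf = 70
Mean = 223 / 70 = 3.1857

3.19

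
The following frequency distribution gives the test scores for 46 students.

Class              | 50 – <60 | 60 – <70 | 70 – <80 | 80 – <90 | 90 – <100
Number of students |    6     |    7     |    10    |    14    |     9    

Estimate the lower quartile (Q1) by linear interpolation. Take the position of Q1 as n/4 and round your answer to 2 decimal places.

Cumulative frequencies: 6, 13, 23, 37, 46
n = 46; position = n/4 = 11.5.
This falls in the class 60 – <70: L = 60, F = 6, f = 7, h = 10.
Lower quartile ≈ 60 + ((11.5 − 6) / 7) × 10 = 67.8571

67.86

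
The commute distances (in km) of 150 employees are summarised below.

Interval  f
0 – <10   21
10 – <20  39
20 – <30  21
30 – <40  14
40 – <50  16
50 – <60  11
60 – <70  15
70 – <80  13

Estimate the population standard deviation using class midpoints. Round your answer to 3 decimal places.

Midpoints: 5, 15, 25, 35, 45, 55, 65, 75
n = 150, Σfm = 4980, mean = 33.2000
Σfm² = 241750
Σf(m − x̄)² = Σfm² − (Σfm)²/n = 241750 − 4980²/150 = 76414.0000
Population variance = 76414.0000 / 150 = 509.4267
Standard deviation = √509.4267 = 22.5705

22.570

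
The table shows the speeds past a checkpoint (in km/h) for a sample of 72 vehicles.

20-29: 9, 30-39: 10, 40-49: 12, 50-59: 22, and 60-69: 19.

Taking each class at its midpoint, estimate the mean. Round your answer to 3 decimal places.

Midpoints: 24.5, 34.5, 44.5, 54.5, 64.5
Σfm = 9×24.5 + 10×34.5 + 12×44.5 + 22×54.5 + 19×64.5 = 3524
n = Σf = 72
Mean = 3524 / 72 = 48.9444

48.944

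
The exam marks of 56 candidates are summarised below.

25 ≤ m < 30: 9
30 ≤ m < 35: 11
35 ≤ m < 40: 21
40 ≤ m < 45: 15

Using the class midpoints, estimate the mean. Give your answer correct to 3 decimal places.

Midpoints: 27.5, 32.5, 37.5, 42.5
Σfm = 9×27.5 + 11×32.5 + 21×37.5 + 15×42.5 = 2030
n = Σf = 56
Mean = 2030 / 56 = 36.2500

36.250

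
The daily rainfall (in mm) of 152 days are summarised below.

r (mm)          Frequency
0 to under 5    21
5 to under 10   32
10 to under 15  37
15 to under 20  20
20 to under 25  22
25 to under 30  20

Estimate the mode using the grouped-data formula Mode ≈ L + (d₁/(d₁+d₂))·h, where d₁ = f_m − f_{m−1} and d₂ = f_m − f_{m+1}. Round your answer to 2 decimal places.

11.14

Modal class: 10 to under 15 (highest frequency 37).
d₁ = 37 − 32 = 5, d₂ = 37 − 20 = 17
Mode ≈ 10 + (5/(5+17)) × 5 = 10 + 1.1364 = 11.1364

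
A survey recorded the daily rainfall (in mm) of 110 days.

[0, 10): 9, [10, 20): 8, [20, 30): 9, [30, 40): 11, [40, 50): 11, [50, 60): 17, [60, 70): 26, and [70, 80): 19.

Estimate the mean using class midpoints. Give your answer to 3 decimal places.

48.364

Midpoints: 5, 15, 25, 35, 45, 55, 65, 75
Σfm = 9×5 + 8×15 + 9×25 + 11×35 + 11×45 + 17×55 + 26×65 + 19×75 = 5320
n = Σf = 110
Mean = 5320 / 110 = 48.3636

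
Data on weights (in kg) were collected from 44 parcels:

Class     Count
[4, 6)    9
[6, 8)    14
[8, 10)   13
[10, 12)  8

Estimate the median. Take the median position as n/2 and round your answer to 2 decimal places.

Cumulative frequencies: 9, 23, 36, 44
n = 44; position = n/2 = 22.
This falls in the class [6, 8): L = 6, F = 9, f = 14, h = 2.
Median ≈ 6 + ((22 − 9) / 14) × 2 = 7.8571

7.86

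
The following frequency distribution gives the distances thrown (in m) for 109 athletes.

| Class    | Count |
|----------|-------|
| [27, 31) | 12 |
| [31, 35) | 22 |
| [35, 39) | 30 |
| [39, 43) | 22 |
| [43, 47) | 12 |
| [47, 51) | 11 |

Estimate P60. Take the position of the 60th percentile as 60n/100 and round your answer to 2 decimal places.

39.25

Cumulative frequencies: 12, 34, 64, 86, 98, 109
n = 109; position = 60n/100 = 65.4.
This falls in the class [39, 43): L = 39, F = 64, f = 22, h = 4.
60th percentile ≈ 39 + ((65.4 − 64) / 22) × 4 = 39.2545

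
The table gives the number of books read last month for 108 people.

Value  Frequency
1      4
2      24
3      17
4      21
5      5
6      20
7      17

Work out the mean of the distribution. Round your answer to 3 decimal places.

4.176

Values: 1, 2, 3, 4, 5, 6, 7
Σfx = 4×1 + 24×2 + 17×3 + 21×4 + 5×5 + 20×6 + 17×7 = 451
n = Σf = 108
Mean = 451 / 108 = 4.1759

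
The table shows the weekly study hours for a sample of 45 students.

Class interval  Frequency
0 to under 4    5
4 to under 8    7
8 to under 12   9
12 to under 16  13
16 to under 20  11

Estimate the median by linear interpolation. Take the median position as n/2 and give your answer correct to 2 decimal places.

Cumulative frequencies: 5, 12, 21, 34, 45
n = 45; position = n/2 = 22.5.
This falls in the class 12 to under 16: L = 12, F = 21, f = 13, h = 4.
Median ≈ 12 + ((22.5 − 21) / 13) × 4 = 12.4615

12.46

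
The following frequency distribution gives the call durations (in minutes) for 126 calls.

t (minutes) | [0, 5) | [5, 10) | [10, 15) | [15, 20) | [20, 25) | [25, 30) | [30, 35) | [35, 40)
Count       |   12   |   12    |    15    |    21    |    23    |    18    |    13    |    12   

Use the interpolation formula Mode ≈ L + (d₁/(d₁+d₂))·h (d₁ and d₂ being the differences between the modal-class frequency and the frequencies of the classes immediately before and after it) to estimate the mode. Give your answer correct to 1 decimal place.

Modal class: [20, 25) (highest frequency 23).
d₁ = 23 − 21 = 2, d₂ = 23 − 18 = 5
Mode ≈ 20 + (2/(2+5)) × 5 = 20 + 1.4286 = 21.4286

21.4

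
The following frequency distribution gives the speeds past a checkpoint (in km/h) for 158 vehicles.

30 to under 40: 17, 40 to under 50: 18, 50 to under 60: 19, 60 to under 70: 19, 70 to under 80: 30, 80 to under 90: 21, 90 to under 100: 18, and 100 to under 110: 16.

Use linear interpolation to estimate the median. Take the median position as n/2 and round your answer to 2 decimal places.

Cumulative frequencies: 17, 35, 54, 73, 103, 124, 142, 158
n = 158; position = n/2 = 79.
This falls in the class 70 to under 80: L = 70, F = 73, f = 30, h = 10.
Median ≈ 70 + ((79 − 73) / 30) × 10 = 72.0000

72.00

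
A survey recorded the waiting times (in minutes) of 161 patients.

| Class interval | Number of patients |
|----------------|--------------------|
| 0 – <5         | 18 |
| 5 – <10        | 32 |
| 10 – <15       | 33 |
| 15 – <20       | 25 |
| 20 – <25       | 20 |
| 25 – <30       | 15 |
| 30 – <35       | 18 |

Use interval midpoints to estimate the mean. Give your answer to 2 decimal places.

Midpoints: 2.5, 7.5, 12.5, 17.5, 22.5, 27.5, 32.5
Σfm = 18×2.5 + 32×7.5 + 33×12.5 + 25×17.5 + 20×22.5 + 15×27.5 + 18×32.5 = 2582.5
n = Σf = 161
Mean = 2582.5 / 161 = 16.0404

16.04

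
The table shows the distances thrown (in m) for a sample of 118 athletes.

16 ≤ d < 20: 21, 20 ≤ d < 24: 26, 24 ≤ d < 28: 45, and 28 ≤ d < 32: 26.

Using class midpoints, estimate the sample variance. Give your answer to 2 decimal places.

16.55

Midpoints: 18, 22, 26, 30
n = 118, Σfm = 2900, mean = 24.5763
Σfm² = 73208
Σf(m − x̄)² = Σfm² − (Σfm)²/n = 73208 − 2900²/118 = 1936.8136
Sample variance = 1936.8136 / 117 = 16.5540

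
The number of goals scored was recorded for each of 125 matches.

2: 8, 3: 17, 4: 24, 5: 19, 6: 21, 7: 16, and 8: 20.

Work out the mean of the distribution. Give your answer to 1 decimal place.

5.2

Values: 2, 3, 4, 5, 6, 7, 8
Σfx = 8×2 + 17×3 + 24×4 + 19×5 + 21×6 + 16×7 + 20×8 = 656
n = Σf = 125
Mean = 656 / 125 = 5.2480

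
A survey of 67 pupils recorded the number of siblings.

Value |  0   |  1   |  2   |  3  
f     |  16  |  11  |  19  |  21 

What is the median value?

2

Cumulative frequencies: 16, 27, 46, 67
n = 67, so the median is the value in position (n+1)/2 = 34.
Position 34 falls at value 2.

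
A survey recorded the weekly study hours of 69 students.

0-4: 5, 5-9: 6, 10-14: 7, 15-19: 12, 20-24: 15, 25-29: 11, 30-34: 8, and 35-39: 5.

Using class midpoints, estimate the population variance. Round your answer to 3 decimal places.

Midpoints: 2, 7, 12, 17, 22, 27, 32, 37
n = 69, Σfm = 1408, mean = 20.4058
Σfm² = 35106
Σf(m − x̄)² = Σfm² − (Σfm)²/n = 35106 − 1408²/69 = 6374.6377
Population variance = 6374.6377 / 69 = 92.3861

92.386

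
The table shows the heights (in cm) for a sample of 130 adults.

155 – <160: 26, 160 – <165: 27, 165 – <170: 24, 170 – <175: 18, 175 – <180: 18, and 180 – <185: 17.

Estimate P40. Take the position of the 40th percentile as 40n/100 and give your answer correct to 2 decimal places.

164.81

Cumulative frequencies: 26, 53, 77, 95, 113, 130
n = 130; position = 40n/100 = 52.
This falls in the class 160 – <165: L = 160, F = 26, f = 27, h = 5.
40th percentile ≈ 160 + ((52 − 26) / 27) × 5 = 164.8148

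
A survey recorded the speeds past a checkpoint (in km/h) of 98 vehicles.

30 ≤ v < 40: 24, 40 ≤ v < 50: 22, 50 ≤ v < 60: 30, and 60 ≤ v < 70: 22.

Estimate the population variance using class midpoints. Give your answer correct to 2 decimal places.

Midpoints: 35, 45, 55, 65
n = 98, Σfm = 4910, mean = 50.1020
Σfm² = 257650
Σf(m − x̄)² = Σfm² − (Σfm)²/n = 257650 − 4910²/98 = 11648.9796
Population variance = 11648.9796 / 98 = 118.8671

118.87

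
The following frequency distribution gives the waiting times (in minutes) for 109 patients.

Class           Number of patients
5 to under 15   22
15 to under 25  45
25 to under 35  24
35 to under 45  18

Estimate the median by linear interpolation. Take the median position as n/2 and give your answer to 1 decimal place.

Cumulative frequencies: 22, 67, 91, 109
n = 109; position = n/2 = 54.5.
This falls in the class 15 to under 25: L = 15, F = 22, f = 45, h = 10.
Median ≈ 15 + ((54.5 − 22) / 45) × 10 = 22.2222

22.2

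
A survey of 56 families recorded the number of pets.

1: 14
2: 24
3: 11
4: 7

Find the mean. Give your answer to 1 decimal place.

2.2

Values: 1, 2, 3, 4
Σfx = 14×1 + 24×2 + 11×3 + 7×4 = 123
n = Σf = 56
Mean = 123 / 56 = 2.1964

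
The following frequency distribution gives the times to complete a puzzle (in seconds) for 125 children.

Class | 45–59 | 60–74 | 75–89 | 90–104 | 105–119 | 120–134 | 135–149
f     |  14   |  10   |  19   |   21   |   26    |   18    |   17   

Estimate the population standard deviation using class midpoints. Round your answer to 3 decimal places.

27.750

Midpoints: 52, 67, 82, 97, 112, 127, 142
n = 125, Σfm = 12605, mean = 100.8400
Σfm² = 1367345
Σf(m − x̄)² = Σfm² − (Σfm)²/n = 1367345 − 12605²/125 = 96256.8000
Population variance = 96256.8000 / 125 = 770.0544
Standard deviation = √770.0544 = 27.7499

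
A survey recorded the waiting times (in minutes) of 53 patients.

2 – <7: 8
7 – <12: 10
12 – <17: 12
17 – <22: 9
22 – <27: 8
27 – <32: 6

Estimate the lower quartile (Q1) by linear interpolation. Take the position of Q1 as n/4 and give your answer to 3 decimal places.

9.625

Cumulative frequencies: 8, 18, 30, 39, 47, 53
n = 53; position = n/4 = 13.25.
This falls in the class 7 – <12: L = 7, F = 8, f = 10, h = 5.
Lower quartile ≈ 7 + ((13.25 − 8) / 10) × 5 = 9.6250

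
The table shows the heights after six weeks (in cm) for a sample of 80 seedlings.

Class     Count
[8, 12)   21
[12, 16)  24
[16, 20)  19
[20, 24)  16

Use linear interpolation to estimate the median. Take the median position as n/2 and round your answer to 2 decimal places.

15.17

Cumulative frequencies: 21, 45, 64, 80
n = 80; position = n/2 = 40.
This falls in the class [12, 16): L = 12, F = 21, f = 24, h = 4.
Median ≈ 12 + ((40 − 21) / 24) × 4 = 15.1667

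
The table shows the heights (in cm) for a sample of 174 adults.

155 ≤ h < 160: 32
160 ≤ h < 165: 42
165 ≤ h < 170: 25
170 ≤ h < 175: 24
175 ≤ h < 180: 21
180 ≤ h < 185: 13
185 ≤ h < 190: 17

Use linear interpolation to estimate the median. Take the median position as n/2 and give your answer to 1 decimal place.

Cumulative frequencies: 32, 74, 99, 123, 144, 157, 174
n = 174; position = n/2 = 87.
This falls in the class 165 ≤ h < 170: L = 165, F = 74, f = 25, h = 5.
Median ≈ 165 + ((87 − 74) / 25) × 5 = 167.6000

167.6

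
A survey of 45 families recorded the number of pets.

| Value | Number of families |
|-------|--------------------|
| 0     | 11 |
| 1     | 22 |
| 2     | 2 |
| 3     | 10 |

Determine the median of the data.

Cumulative frequencies: 11, 33, 35, 45
n = 45, so the median is the value in position (n+1)/2 = 23.
Position 23 falls at value 1.

1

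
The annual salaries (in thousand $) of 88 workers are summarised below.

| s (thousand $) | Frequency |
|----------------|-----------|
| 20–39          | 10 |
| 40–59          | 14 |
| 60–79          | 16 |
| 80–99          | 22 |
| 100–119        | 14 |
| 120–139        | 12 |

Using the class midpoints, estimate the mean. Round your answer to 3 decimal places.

Midpoints: 29.5, 49.5, 69.5, 89.5, 109.5, 129.5
Σfm = 10×29.5 + 14×49.5 + 16×69.5 + 22×89.5 + 14×109.5 + 12×129.5 = 7156
n = Σf = 88
Mean = 7156 / 88 = 81.3182

81.318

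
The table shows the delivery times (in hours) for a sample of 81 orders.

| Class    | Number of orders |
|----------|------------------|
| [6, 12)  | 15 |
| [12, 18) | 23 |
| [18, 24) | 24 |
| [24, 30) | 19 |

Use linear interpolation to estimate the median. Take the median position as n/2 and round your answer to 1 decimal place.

18.6

Cumulative frequencies: 15, 38, 62, 81
n = 81; position = n/2 = 40.5.
This falls in the class [18, 24): L = 18, F = 38, f = 24, h = 6.
Median ≈ 18 + ((40.5 − 38) / 24) × 6 = 18.6250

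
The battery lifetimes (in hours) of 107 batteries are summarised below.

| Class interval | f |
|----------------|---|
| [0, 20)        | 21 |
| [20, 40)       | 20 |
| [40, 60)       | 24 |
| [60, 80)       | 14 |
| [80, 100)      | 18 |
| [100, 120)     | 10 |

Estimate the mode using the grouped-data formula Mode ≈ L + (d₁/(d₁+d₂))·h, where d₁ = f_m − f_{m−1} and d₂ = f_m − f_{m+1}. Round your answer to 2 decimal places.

45.71

Modal class: [40, 60) (highest frequency 24).
d₁ = 24 − 20 = 4, d₂ = 24 − 14 = 10
Mode ≈ 40 + (4/(4+10)) × 20 = 40 + 5.7143 = 45.7143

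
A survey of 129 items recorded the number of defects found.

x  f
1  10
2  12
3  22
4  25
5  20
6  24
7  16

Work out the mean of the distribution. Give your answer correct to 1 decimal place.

Values: 1, 2, 3, 4, 5, 6, 7
Σfx = 10×1 + 12×2 + 22×3 + 25×4 + 20×5 + 24×6 + 16×7 = 556
n = Σf = 129
Mean = 556 / 129 = 4.3101

4.3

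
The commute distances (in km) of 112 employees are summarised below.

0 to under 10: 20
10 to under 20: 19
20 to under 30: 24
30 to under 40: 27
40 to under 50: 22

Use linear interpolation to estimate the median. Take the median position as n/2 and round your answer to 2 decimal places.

Cumulative frequencies: 20, 39, 63, 90, 112
n = 112; position = n/2 = 56.
This falls in the class 20 to under 30: L = 20, F = 39, f = 24, h = 10.
Median ≈ 20 + ((56 − 39) / 24) × 10 = 27.0833

27.08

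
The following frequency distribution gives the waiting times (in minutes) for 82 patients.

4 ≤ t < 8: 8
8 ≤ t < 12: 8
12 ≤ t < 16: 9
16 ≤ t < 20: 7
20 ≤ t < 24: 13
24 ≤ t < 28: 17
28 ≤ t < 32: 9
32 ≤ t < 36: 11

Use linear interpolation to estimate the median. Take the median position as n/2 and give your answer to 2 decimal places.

Cumulative frequencies: 8, 16, 25, 32, 45, 62, 71, 82
n = 82; position = n/2 = 41.
This falls in the class 20 ≤ t < 24: L = 20, F = 32, f = 13, h = 4.
Median ≈ 20 + ((41 − 32) / 13) × 4 = 22.7692

22.77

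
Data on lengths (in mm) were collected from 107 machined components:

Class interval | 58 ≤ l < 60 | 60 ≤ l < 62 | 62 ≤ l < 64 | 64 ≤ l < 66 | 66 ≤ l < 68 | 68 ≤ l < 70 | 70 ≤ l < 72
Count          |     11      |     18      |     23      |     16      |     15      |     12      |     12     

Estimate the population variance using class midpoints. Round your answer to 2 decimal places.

Midpoints: 59, 61, 63, 65, 67, 69, 71
n = 107, Σfm = 6921, mean = 64.6822
Σfm² = 449115
Σf(m − x̄)² = Σfm² − (Σfm)²/n = 449115 − 6921²/107 = 1449.1963
Population variance = 1449.1963 / 107 = 13.5439

13.54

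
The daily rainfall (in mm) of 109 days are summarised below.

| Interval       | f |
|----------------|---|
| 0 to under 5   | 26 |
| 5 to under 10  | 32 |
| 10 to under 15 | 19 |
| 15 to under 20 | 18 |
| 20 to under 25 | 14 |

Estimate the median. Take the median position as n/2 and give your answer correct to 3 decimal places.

9.453

Cumulative frequencies: 26, 58, 77, 95, 109
n = 109; position = n/2 = 54.5.
This falls in the class 5 to under 10: L = 5, F = 26, f = 32, h = 5.
Median ≈ 5 + ((54.5 − 26) / 32) × 5 = 9.4531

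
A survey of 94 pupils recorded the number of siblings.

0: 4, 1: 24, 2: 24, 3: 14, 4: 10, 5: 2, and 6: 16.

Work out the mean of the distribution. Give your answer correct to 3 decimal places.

Values: 0, 1, 2, 3, 4, 5, 6
Σfx = 4×0 + 24×1 + 24×2 + 14×3 + 10×4 + 2×5 + 16×6 = 260
n = Σf = 94
Mean = 260 / 94 = 2.7660

2.766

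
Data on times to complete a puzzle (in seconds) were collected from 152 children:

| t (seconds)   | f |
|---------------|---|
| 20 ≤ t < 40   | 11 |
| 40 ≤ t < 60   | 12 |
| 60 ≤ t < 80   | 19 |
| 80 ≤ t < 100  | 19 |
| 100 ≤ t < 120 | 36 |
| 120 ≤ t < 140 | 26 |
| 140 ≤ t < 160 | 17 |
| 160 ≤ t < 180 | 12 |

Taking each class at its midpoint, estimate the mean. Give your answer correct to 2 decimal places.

104.61

Midpoints: 30, 50, 70, 90, 110, 130, 150, 170
Σfm = 11×30 + 12×50 + 19×70 + 19×90 + 36×110 + 26×130 + 17×150 + 12×170 = 15900
n = Σf = 152
Mean = 15900 / 152 = 104.6053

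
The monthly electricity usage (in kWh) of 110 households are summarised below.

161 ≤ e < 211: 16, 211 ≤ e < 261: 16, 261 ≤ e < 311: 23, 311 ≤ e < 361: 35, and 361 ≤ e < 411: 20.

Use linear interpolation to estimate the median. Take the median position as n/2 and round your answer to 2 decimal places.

Cumulative frequencies: 16, 32, 55, 90, 110
n = 110; position = n/2 = 55.
This falls in the class 261 ≤ e < 311: L = 261, F = 32, f = 23, h = 50.
Median ≈ 261 + ((55 − 32) / 23) × 50 = 311.0000

311.00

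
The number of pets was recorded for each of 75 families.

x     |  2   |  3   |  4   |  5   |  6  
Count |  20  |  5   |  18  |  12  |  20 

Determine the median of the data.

Cumulative frequencies: 20, 25, 43, 55, 75
n = 75, so the median is the value in position (n+1)/2 = 38.
Position 38 falls at value 4.

4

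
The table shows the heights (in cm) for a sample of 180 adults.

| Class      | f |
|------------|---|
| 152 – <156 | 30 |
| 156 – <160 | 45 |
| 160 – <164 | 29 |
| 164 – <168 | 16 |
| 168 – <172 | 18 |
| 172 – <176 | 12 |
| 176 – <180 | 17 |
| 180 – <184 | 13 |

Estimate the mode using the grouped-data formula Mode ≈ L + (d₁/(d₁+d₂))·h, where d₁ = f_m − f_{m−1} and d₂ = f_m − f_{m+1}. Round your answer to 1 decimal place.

157.9

Modal class: 156 – <160 (highest frequency 45).
d₁ = 45 − 30 = 15, d₂ = 45 − 29 = 16
Mode ≈ 156 + (15/(15+16)) × 4 = 156 + 1.9355 = 157.9355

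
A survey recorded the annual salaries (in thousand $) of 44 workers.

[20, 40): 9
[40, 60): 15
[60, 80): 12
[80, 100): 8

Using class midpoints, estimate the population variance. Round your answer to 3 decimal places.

407.231

Midpoints: 30, 50, 70, 90
n = 44, Σfm = 2580, mean = 58.6364
Σfm² = 169200
Σf(m − x̄)² = Σfm² − (Σfm)²/n = 169200 − 2580²/44 = 17918.1818
Population variance = 17918.1818 / 44 = 407.2314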